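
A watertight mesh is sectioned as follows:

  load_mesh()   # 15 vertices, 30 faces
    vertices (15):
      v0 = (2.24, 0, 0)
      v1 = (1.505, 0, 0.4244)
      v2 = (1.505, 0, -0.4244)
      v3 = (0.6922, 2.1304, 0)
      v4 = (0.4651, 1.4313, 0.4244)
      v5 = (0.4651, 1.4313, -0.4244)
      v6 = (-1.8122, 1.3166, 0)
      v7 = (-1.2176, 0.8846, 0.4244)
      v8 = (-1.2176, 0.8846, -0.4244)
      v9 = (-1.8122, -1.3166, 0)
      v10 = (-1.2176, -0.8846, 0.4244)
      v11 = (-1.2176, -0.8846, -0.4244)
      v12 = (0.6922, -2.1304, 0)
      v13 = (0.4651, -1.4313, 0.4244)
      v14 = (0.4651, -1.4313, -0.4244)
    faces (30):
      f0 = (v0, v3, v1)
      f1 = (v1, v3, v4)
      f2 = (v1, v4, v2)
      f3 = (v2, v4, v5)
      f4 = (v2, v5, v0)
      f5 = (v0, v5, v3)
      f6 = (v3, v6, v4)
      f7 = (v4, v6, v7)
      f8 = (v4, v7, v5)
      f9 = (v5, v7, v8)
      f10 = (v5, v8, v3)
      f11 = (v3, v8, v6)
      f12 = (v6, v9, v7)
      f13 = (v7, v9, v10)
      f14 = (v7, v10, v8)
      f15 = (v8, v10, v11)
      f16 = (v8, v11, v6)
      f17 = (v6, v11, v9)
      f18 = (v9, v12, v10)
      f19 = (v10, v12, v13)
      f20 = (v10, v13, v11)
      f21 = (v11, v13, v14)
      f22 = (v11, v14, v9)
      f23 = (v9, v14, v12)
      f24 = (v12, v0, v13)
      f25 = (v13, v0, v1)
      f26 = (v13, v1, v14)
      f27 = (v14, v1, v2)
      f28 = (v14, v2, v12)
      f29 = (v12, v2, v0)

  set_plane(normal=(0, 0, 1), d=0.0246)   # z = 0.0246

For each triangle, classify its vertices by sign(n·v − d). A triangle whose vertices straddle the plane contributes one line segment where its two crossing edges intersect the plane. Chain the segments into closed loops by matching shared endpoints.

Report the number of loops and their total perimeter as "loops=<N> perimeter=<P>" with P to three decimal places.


loops=2 perimeter=21.762

Straddling triangles (20 of 30):
  (v0,v3,v1) [--+] → (0.739313, 2.00691, 0.0246)–(2.1974, 0, 0.0246)  len=2.4807
  (v1,v3,v4) [+-+] → (0.739313, 2.00691, 0.0246)–(0.679036, 2.08988, 0.0246)  len=0.1025
  (v1,v4,v2) [++-] → (0.954912, 0.757132, 0.0246)–(1.505, 0, 0.0246)  len=0.9359
  (v2,v4,v5) [-+-] → (0.954912, 0.757132, 0.0246)–(0.4651, 1.4313, 0.0246)  len=0.8333
  (v3,v6,v4) [--+] → (-1.6802, 1.32325, 0.0246)–(0.679036, 2.08988, 0.0246)  len=2.4807
  (v4,v6,v7) [+-+] → (-1.6802, 1.32325, 0.0246)–(-1.77773, 1.29156, 0.0246)  len=0.1026
  (v4,v7,v5) [++-] → (-0.425018, 1.14211, 0.0246)–(0.4651, 1.4313, 0.0246)  len=0.9359
  (v5,v7,v8) [-+-] → (-0.425018, 1.14211, 0.0246)–(-1.2176, 0.8846, 0.0246)  len=0.8334
  (v6,v9,v7) [--+] → (-1.77773, -1.18901, 0.0246)–(-1.77773, 1.29156, 0.0246)  len=2.4806
  (v7,v9,v10) [+-+] → (-1.77773, -1.18901, 0.0246)–(-1.77773, -1.29156, 0.0246)  len=0.1026
  (v7,v10,v8) [++-] → (-1.2176, -0.0512751, 0.0246)–(-1.2176, 0.8846, 0.0246)  len=0.9359
  (v8,v10,v11) [-+-] → (-1.2176, -0.0512751, 0.0246)–(-1.2176, -0.8846, 0.0246)  len=0.8333
  (v9,v12,v10) [--+] → (0.5815, -2.05819, 0.0246)–(-1.77773, -1.29156, 0.0246)  len=2.4807
  (v10,v12,v13) [+-+] → (0.5815, -2.05819, 0.0246)–(0.679036, -2.08988, 0.0246)  len=0.1026
  (v10,v13,v11) [++-] → (-0.327482, -1.17379, 0.0246)–(-1.2176, -0.8846, 0.0246)  len=0.9359
  (v11,v13,v14) [-+-] → (-0.327482, -1.17379, 0.0246)–(0.4651, -1.4313, 0.0246)  len=0.8334
  (v12,v0,v13) [--+] → (2.13712, -0.0829641, 0.0246)–(0.679036, -2.08988, 0.0246)  len=2.4807
  (v13,v0,v1) [+-+] → (2.13712, -0.0829641, 0.0246)–(2.1974, 0, 0.0246)  len=0.1025
  (v13,v1,v14) [++-] → (1.01519, -0.674168, 0.0246)–(0.4651, -1.4313, 0.0246)  len=0.9359
  (v14,v1,v2) [-+-] → (1.01519, -0.674168, 0.0246)–(1.505, 0, 0.0246)  len=0.8333

Chained into 2 loop(s):
  loop 1: 10 segments, perimeter = 12.9160
  loop 2: 10 segments, perimeter = 8.8461
Total perimeter = 21.762


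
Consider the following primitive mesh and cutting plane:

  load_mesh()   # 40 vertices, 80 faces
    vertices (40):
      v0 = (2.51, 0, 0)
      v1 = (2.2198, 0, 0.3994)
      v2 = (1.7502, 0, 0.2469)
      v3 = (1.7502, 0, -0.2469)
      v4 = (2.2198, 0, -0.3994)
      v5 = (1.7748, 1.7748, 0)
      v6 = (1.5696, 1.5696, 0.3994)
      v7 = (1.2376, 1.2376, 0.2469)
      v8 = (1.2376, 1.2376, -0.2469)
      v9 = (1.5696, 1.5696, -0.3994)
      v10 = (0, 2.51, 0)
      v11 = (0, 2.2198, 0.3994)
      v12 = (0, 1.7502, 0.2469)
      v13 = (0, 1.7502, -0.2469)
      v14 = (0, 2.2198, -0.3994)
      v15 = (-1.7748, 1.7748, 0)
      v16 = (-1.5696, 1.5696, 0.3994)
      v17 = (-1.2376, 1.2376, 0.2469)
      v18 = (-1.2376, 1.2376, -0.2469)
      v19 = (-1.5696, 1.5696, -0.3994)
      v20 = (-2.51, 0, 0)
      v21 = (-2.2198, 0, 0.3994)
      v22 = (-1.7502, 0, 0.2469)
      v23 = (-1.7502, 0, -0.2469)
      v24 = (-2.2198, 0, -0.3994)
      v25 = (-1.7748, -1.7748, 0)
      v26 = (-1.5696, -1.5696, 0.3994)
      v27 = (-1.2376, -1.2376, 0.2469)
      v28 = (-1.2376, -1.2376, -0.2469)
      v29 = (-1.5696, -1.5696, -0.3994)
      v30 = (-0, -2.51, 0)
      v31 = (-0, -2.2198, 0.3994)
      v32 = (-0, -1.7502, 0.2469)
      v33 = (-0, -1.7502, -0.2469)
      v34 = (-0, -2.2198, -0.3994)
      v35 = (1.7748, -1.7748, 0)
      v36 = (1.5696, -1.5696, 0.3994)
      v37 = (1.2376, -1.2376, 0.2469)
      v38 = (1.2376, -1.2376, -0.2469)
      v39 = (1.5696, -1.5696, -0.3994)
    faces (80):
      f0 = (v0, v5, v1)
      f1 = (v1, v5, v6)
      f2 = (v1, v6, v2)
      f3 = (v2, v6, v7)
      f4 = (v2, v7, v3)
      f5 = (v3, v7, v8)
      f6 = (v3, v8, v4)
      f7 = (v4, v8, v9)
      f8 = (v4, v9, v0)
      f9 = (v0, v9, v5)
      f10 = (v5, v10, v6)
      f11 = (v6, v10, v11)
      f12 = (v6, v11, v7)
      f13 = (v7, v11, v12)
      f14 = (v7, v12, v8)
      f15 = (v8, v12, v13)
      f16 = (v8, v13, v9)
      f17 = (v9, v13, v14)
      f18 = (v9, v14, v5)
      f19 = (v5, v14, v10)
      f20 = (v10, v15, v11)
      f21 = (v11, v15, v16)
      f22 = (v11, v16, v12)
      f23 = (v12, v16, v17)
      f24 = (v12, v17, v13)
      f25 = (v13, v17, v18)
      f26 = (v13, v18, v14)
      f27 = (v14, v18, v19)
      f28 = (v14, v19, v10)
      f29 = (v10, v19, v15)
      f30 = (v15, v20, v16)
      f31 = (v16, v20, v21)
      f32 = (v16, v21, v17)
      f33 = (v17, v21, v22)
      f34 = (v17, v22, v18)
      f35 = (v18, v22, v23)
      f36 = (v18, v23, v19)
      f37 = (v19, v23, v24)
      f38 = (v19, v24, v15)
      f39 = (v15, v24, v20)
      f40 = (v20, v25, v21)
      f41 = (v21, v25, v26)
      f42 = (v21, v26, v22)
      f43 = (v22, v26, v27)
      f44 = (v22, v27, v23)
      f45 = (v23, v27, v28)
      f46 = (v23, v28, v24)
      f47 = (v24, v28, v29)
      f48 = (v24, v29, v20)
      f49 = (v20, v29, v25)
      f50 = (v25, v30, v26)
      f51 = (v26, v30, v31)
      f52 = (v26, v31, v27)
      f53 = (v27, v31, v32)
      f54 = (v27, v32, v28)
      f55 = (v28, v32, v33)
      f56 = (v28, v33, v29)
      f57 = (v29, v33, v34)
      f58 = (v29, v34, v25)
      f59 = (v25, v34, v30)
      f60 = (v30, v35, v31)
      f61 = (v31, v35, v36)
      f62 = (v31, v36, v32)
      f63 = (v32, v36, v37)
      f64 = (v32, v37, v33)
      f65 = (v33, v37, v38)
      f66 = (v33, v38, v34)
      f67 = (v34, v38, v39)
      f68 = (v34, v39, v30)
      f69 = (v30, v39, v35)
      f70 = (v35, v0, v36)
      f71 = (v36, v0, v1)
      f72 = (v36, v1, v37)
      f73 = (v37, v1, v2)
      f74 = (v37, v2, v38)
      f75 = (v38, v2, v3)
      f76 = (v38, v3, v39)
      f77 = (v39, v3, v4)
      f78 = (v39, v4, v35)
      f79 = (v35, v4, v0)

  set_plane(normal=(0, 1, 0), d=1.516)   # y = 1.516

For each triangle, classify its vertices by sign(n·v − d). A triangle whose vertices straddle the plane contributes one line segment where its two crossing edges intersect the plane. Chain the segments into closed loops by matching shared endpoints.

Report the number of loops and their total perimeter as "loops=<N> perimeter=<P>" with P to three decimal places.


loops=2 perimeter=7.118

Straddling triangles (24 of 80):
  (v0,v5,v1) [-+-] → (1.88201, 1.516, 0)–(1.83969, 1.516, 0.0582402)  len=0.0720
  (v1,v5,v6) [-++] → (1.83969, 1.516, 0.0582402)–(1.5918, 1.516, 0.3994)  len=0.4217
  (v1,v6,v2) [-+-] → (1.5918, 1.516, 0.3994)–(1.57577, 1.516, 0.394192)  len=0.0169
  (v2,v6,v7) [-+-] → (1.57577, 1.516, 0.394192)–(1.516, 1.516, 0.37478)  len=0.0628
  (v4,v8,v9) [--+] → (1.516, 1.516, -0.37478)–(1.5918, 1.516, -0.3994)  len=0.0797
  (v4,v9,v0) [-+-] → (1.5918, 1.516, -0.3994)–(1.60171, 1.516, -0.385761)  len=0.0169
  (v0,v9,v5) [-++] → (1.60171, 1.516, -0.385761)–(1.88201, 1.516, 0)  len=0.4768
  (v6,v11,v7) [++-] → (0.886808, 1.516, 0.290125)–(1.516, 1.516, 0.37478)  len=0.6349
  (v7,v11,v12) [-++] → (0.886808, 1.516, 0.290125)–(0.565443, 1.516, 0.2469)  len=0.3243
  (v7,v12,v8) [-+-] → (0.565443, 1.516, 0.2469)–(0.565443, 1.516, 0.0212895)  len=0.2256
  (v8,v12,v13) [-++] → (0.565443, 1.516, 0.0212895)–(0.565443, 1.516, -0.2469)  len=0.2682
  (v8,v13,v9) [-++] → (0.565443, 1.516, -0.2469)–(1.516, 1.516, -0.37478)  len=0.9591
  (v12,v16,v17) [++-] → (-1.516, 1.516, 0.37478)–(-0.565443, 1.516, 0.2469)  len=0.9591
  (v12,v17,v13) [+-+] → (-0.565443, 1.516, 0.2469)–(-0.565443, 1.516, -0.0212895)  len=0.2682
  (v13,v17,v18) [+--] → (-0.565443, 1.516, -0.0212895)–(-0.565443, 1.516, -0.2469)  len=0.2256
  (v13,v18,v14) [+-+] → (-0.565443, 1.516, -0.2469)–(-0.886808, 1.516, -0.290125)  len=0.3243
  (v14,v18,v19) [+-+] → (-0.886808, 1.516, -0.290125)–(-1.516, 1.516, -0.37478)  len=0.6349
  (v15,v20,v16) [+-+] → (-1.88201, 1.516, 0)–(-1.60171, 1.516, 0.385761)  len=0.4768
  (v16,v20,v21) [+--] → (-1.60171, 1.516, 0.385761)–(-1.5918, 1.516, 0.3994)  len=0.0169
  (v16,v21,v17) [+--] → (-1.5918, 1.516, 0.3994)–(-1.516, 1.516, 0.37478)  len=0.0797
  (v18,v23,v19) [--+] → (-1.57577, 1.516, -0.394192)–(-1.516, 1.516, -0.37478)  len=0.0628
  (v19,v23,v24) [+--] → (-1.57577, 1.516, -0.394192)–(-1.5918, 1.516, -0.3994)  len=0.0169
  (v19,v24,v15) [+-+] → (-1.5918, 1.516, -0.3994)–(-1.83969, 1.516, -0.0582402)  len=0.4217
  (v15,v24,v20) [+--] → (-1.83969, 1.516, -0.0582402)–(-1.88201, 1.516, 0)  len=0.0720

Chained into 2 loop(s):
  loop 1: 12 segments, perimeter = 3.5588
  loop 2: 12 segments, perimeter = 3.5588
Total perimeter = 7.118


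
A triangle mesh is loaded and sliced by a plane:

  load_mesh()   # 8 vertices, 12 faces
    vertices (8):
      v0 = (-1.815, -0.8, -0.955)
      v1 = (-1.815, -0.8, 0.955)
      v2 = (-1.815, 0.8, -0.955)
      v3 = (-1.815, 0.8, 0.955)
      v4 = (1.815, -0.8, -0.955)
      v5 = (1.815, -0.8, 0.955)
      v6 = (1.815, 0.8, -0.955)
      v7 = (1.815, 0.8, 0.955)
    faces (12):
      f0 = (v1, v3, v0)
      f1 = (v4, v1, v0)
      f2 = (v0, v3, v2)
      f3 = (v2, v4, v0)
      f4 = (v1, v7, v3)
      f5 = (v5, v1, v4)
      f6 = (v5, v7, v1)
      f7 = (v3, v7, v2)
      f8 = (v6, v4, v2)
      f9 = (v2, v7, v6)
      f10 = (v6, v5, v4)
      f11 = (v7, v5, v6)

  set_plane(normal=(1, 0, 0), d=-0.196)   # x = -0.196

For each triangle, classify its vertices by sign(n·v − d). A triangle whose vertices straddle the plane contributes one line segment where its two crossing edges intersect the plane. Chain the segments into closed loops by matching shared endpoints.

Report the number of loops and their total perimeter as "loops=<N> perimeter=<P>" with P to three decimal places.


Straddling triangles (8 of 12):
  (v4,v1,v0) [+--] → (-0.196, -0.8, 0.103129)–(-0.196, -0.8, -0.955)  len=1.0581
  (v2,v4,v0) [-+-] → (-0.196, 0.0863912, -0.955)–(-0.196, -0.8, -0.955)  len=0.8864
  (v1,v7,v3) [-+-] → (-0.196, -0.0863912, 0.955)–(-0.196, 0.8, 0.955)  len=0.8864
  (v5,v1,v4) [+-+] → (-0.196, -0.8, 0.955)–(-0.196, -0.8, 0.103129)  len=0.8519
  (v5,v7,v1) [++-] → (-0.196, -0.0863912, 0.955)–(-0.196, -0.8, 0.955)  len=0.7136
  (v3,v7,v2) [-+-] → (-0.196, 0.8, 0.955)–(-0.196, 0.8, -0.103129)  len=1.0581
  (v6,v4,v2) [++-] → (-0.196, 0.0863912, -0.955)–(-0.196, 0.8, -0.955)  len=0.7136
  (v2,v7,v6) [-++] → (-0.196, 0.8, -0.103129)–(-0.196, 0.8, -0.955)  len=0.8519

Chained into 1 loop(s):
  loop 1: 8 segments, perimeter = 7.0200
Total perimeter = 7.020

loops=1 perimeter=7.020


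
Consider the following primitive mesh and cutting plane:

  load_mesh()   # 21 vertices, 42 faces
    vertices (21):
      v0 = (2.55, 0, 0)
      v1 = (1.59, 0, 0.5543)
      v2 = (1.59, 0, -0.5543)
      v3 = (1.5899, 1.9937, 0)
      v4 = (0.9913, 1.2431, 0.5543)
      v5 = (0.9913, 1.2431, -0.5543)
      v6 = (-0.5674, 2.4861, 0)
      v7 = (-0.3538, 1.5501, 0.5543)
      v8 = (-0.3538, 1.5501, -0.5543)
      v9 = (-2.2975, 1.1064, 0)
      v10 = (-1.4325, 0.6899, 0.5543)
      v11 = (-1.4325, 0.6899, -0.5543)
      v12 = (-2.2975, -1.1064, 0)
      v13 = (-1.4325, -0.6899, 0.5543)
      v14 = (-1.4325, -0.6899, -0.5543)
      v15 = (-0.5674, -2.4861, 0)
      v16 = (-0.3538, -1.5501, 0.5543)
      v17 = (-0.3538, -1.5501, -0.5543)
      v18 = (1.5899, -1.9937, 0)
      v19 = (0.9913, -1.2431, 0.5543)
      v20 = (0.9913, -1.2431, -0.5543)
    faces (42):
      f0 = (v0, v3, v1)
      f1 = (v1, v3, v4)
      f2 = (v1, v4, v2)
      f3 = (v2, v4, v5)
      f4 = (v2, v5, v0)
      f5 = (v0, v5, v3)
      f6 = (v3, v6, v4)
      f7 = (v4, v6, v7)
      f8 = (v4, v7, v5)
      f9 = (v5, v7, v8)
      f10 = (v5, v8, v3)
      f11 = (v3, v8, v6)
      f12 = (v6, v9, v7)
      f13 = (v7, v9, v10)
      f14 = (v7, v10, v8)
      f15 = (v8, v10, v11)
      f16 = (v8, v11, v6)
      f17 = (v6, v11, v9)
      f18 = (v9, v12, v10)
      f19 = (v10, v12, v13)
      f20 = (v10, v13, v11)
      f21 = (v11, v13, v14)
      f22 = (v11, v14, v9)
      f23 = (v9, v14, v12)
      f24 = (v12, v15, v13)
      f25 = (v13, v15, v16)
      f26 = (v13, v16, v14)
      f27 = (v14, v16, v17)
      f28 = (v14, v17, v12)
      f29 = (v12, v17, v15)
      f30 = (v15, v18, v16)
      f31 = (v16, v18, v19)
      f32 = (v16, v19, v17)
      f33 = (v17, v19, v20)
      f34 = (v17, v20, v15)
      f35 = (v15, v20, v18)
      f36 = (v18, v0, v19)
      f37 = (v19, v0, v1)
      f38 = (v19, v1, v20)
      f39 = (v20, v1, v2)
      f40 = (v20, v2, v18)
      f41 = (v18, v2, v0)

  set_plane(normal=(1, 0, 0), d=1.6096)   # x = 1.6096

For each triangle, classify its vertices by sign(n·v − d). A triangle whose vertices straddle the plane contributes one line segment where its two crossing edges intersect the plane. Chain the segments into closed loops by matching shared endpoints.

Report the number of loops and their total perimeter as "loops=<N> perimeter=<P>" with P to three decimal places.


Straddling triangles (6 of 42):
  (v0,v3,v1) [+--] → (1.6096, 1.95279, 0)–(1.6096, 0, 0.542983)  len=2.0269
  (v2,v5,v0) [--+] → (1.6096, 0.749991, -0.334422)–(1.6096, 0, -0.542983)  len=0.7785
  (v0,v5,v3) [+--] → (1.6096, 0.749991, -0.334422)–(1.6096, 1.95279, 0)  len=1.2484
  (v18,v0,v19) [-+-] → (1.6096, -1.95279, 0)–(1.6096, -0.749991, 0.334422)  len=1.2484
  (v19,v0,v1) [-+-] → (1.6096, -0.749991, 0.334422)–(1.6096, 0, 0.542983)  len=0.7785
  (v18,v2,v0) [--+] → (1.6096, 0, -0.542983)–(1.6096, -1.95279, 0)  len=2.0269

Chained into 1 loop(s):
  loop 1: 6 segments, perimeter = 8.1075
Total perimeter = 8.108

loops=1 perimeter=8.108


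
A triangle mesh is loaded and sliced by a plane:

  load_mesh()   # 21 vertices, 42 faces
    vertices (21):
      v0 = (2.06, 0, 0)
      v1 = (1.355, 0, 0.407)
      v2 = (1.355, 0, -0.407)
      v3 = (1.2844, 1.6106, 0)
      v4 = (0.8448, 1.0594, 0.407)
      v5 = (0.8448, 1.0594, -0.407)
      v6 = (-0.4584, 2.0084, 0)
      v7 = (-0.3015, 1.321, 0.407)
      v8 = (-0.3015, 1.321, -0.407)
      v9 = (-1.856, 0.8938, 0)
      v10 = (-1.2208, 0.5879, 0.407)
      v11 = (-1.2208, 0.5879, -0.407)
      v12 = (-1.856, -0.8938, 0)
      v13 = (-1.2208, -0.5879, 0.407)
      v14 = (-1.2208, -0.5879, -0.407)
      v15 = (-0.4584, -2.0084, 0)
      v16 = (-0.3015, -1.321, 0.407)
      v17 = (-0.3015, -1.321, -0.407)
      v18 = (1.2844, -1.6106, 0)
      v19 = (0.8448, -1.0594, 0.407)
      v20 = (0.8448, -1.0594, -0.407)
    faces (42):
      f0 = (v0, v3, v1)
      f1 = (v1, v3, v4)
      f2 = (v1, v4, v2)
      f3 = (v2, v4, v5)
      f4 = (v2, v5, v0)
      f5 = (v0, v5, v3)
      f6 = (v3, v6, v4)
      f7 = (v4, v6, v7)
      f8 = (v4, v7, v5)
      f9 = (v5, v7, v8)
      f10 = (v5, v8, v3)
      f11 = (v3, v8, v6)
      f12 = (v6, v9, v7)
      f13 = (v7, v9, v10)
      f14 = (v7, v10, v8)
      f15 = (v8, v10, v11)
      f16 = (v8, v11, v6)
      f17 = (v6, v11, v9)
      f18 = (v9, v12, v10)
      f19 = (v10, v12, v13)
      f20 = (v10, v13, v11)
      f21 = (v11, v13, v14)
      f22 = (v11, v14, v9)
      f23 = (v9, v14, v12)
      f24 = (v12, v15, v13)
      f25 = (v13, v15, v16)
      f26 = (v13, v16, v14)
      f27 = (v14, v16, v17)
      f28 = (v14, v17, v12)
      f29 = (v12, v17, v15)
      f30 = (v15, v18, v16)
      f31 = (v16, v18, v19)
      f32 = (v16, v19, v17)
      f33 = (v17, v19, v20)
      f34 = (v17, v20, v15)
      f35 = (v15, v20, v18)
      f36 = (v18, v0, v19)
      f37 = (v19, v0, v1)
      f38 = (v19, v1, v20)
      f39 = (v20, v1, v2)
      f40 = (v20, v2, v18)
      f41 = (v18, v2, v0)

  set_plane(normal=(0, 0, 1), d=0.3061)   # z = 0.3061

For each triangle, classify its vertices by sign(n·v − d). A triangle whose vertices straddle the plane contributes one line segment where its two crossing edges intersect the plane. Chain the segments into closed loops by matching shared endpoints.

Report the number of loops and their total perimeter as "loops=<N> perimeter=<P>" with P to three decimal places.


loops=2 perimeter=17.523

Straddling triangles (28 of 42):
  (v0,v3,v1) [--+] → (1.3375, 0.399286, 0.3061)–(1.52978, 0, 0.3061)  len=0.4432
  (v1,v3,v4) [+-+] → (1.3375, 0.399286, 0.3061)–(0.953782, 1.19605, 0.3061)  len=0.8843
  (v1,v4,v2) [++-] → (0.908042, 0.928081, 0.3061)–(1.355, 0, 0.3061)  len=1.0301
  (v2,v4,v5) [-+-] → (0.908042, 0.928081, 0.3061)–(0.8448, 1.0594, 0.3061)  len=0.1458
  (v3,v6,v4) [--+] → (0.521722, 1.29467, 0.3061)–(0.953782, 1.19605, 0.3061)  len=0.4432
  (v4,v6,v7) [+-+] → (0.521722, 1.29467, 0.3061)–(-0.340397, 1.49141, 0.3061)  len=0.8843
  (v4,v7,v5) [++-] → (-0.159409, 1.28857, 0.3061)–(0.8448, 1.0594, 0.3061)  len=1.0300
  (v5,v7,v8) [-+-] → (-0.159409, 1.28857, 0.3061)–(-0.3015, 1.321, 0.3061)  len=0.1457
  (v6,v9,v7) [--+] → (-0.686879, 1.21509, 0.3061)–(-0.340397, 1.49141, 0.3061)  len=0.4432
  (v7,v9,v10) [+-+] → (-0.686879, 1.21509, 0.3061)–(-1.37827, 0.663736, 0.3061)  len=0.8843
  (v7,v10,v8) [++-] → (-1.10685, 0.678772, 0.3061)–(-0.3015, 1.321, 0.3061)  len=1.0301
  (v8,v10,v11) [-+-] → (-1.10685, 0.678772, 0.3061)–(-1.2208, 0.5879, 0.3061)  len=0.1457
  (v9,v12,v10) [--+] → (-1.37827, 0.220569, 0.3061)–(-1.37827, 0.663736, 0.3061)  len=0.4432
  (v10,v12,v13) [+-+] → (-1.37827, 0.220569, 0.3061)–(-1.37827, -0.663736, 0.3061)  len=0.8843
  (v10,v13,v11) [++-] → (-1.2208, -0.442153, 0.3061)–(-1.2208, 0.5879, 0.3061)  len=1.0301
  (v11,v13,v14) [-+-] → (-1.2208, -0.442153, 0.3061)–(-1.2208, -0.5879, 0.3061)  len=0.1457
  (v12,v15,v13) [--+] → (-1.03179, -0.940058, 0.3061)–(-1.37827, -0.663736, 0.3061)  len=0.4432
  (v13,v15,v16) [+-+] → (-1.03179, -0.940058, 0.3061)–(-0.340397, -1.49141, 0.3061)  len=0.8843
  (v13,v16,v14) [++-] → (-0.415453, -1.23013, 0.3061)–(-1.2208, -0.5879, 0.3061)  len=1.0301
  (v14,v16,v17) [-+-] → (-0.415453, -1.23013, 0.3061)–(-0.3015, -1.321, 0.3061)  len=0.1457
  (v15,v18,v16) [--+] → (0.0916629, -1.3928, 0.3061)–(-0.340397, -1.49141, 0.3061)  len=0.4432
  (v16,v18,v19) [+-+] → (0.0916629, -1.3928, 0.3061)–(0.953782, -1.19605, 0.3061)  len=0.8843
  (v16,v19,v17) [++-] → (0.702709, -1.09183, 0.3061)–(-0.3015, -1.321, 0.3061)  len=1.0300
  (v17,v19,v20) [-+-] → (0.702709, -1.09183, 0.3061)–(0.8448, -1.0594, 0.3061)  len=0.1457
  (v18,v0,v19) [--+] → (1.14606, -0.796763, 0.3061)–(0.953782, -1.19605, 0.3061)  len=0.4432
  (v19,v0,v1) [+-+] → (1.14606, -0.796763, 0.3061)–(1.52978, 0, 0.3061)  len=0.8843
  (v19,v1,v20) [++-] → (1.29176, -0.131319, 0.3061)–(0.8448, -1.0594, 0.3061)  len=1.0301
  (v20,v1,v2) [-+-] → (1.29176, -0.131319, 0.3061)–(1.355, 0, 0.3061)  len=0.1458

Chained into 2 loop(s):
  loop 1: 14 segments, perimeter = 9.2924
  loop 2: 14 segments, perimeter = 8.2307
Total perimeter = 17.523


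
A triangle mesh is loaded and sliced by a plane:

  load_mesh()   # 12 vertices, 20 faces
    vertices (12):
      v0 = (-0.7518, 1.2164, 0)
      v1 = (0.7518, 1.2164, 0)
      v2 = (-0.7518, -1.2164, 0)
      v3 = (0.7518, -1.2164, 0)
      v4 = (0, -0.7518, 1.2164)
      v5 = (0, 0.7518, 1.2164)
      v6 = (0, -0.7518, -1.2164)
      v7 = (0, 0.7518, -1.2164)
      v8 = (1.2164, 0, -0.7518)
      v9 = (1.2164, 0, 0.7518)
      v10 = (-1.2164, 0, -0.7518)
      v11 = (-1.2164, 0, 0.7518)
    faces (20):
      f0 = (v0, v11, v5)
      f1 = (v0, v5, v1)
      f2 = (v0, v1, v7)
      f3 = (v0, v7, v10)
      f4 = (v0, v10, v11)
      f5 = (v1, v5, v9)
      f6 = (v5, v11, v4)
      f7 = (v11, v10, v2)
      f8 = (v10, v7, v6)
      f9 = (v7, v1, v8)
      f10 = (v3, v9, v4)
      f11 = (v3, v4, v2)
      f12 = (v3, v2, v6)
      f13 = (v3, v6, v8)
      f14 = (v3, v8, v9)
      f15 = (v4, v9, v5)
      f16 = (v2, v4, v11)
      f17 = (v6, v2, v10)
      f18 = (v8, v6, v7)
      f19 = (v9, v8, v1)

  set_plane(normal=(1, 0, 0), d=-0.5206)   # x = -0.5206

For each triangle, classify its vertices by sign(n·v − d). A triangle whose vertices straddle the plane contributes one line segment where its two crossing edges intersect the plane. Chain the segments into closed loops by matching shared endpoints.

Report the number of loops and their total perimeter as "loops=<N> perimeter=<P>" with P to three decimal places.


loops=1 perimeter=6.962

Straddling triangles (10 of 20):
  (v0,v11,v5) [--+] → (-0.5206, 0.430041, 1.01756)–(-0.5206, 1.07352, 0.374078)  len=0.9100
  (v0,v5,v1) [-++] → (-0.5206, 1.07352, 0.374078)–(-0.5206, 1.2164, 0)  len=0.4004
  (v0,v1,v7) [-++] → (-0.5206, 1.2164, 0)–(-0.5206, 1.07352, -0.374078)  len=0.4004
  (v0,v7,v10) [-+-] → (-0.5206, 1.07352, -0.374078)–(-0.5206, 0.430041, -1.01756)  len=0.9100
  (v5,v11,v4) [+-+] → (-0.5206, 0.430041, 1.01756)–(-0.5206, -0.430041, 1.01756)  len=0.8601
  (v10,v7,v6) [-++] → (-0.5206, 0.430041, -1.01756)–(-0.5206, -0.430041, -1.01756)  len=0.8601
  (v3,v4,v2) [++-] → (-0.5206, -1.07352, 0.374078)–(-0.5206, -1.2164, 0)  len=0.4004
  (v3,v2,v6) [+-+] → (-0.5206, -1.2164, 0)–(-0.5206, -1.07352, -0.374078)  len=0.4004
  (v2,v4,v11) [-+-] → (-0.5206, -1.07352, 0.374078)–(-0.5206, -0.430041, 1.01756)  len=0.9100
  (v6,v2,v10) [+--] → (-0.5206, -1.07352, -0.374078)–(-0.5206, -0.430041, -1.01756)  len=0.9100

Chained into 1 loop(s):
  loop 1: 10 segments, perimeter = 6.9620
Total perimeter = 6.962


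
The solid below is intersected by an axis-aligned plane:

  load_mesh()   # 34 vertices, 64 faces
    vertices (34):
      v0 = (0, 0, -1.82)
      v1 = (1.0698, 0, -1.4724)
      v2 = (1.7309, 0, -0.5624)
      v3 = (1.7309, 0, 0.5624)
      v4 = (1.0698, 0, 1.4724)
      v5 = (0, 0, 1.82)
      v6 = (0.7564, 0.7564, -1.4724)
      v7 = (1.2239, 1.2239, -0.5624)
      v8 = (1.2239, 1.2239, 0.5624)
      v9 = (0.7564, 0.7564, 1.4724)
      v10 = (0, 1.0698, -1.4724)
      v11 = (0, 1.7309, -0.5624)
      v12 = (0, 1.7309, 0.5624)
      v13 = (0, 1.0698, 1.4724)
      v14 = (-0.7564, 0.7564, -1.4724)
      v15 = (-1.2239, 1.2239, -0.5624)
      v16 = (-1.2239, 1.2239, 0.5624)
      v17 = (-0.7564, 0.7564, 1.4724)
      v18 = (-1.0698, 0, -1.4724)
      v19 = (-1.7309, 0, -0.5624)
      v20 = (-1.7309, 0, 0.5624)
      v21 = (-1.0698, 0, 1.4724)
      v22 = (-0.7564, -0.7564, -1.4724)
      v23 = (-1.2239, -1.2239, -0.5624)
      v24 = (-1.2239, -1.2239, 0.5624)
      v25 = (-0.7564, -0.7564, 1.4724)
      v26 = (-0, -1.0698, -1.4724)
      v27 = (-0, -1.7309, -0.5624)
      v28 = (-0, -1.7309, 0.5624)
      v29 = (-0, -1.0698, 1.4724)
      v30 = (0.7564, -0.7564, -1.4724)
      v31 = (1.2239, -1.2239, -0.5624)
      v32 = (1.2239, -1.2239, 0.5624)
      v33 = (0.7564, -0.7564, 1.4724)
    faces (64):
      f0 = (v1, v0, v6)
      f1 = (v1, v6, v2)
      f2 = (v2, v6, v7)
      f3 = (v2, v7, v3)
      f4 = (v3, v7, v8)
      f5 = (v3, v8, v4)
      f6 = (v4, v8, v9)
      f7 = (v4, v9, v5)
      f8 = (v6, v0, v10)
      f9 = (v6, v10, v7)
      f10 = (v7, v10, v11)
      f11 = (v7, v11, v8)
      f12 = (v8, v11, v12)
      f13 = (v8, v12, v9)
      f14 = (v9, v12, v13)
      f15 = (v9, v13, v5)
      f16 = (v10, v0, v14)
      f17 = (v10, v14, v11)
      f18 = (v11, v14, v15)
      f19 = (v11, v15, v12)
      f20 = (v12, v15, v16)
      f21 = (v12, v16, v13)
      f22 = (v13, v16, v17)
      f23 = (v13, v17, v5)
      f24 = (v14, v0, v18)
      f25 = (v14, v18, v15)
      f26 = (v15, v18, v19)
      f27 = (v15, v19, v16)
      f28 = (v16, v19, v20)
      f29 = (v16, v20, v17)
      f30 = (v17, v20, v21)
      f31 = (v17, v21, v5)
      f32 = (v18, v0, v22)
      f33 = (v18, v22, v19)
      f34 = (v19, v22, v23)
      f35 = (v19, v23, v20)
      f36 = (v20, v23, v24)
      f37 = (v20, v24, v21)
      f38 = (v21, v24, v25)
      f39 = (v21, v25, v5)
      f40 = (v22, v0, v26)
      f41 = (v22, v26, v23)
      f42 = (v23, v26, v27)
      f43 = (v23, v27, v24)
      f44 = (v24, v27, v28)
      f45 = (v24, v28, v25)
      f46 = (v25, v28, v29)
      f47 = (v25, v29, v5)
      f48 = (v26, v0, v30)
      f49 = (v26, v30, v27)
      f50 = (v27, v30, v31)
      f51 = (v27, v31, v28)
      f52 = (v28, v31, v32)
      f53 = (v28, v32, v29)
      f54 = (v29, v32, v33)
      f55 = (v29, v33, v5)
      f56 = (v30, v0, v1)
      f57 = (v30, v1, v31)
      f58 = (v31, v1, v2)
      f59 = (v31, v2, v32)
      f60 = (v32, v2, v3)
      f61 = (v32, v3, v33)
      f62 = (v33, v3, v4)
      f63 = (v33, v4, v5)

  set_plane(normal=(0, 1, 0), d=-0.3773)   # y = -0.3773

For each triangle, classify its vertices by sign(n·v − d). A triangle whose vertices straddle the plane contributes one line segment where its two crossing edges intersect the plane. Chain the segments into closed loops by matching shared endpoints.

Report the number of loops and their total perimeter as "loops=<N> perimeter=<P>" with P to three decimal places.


loops=1 perimeter=10.527

Straddling triangles (20 of 64):
  (v18,v0,v22) [++-] → (-0.3773, -0.3773, -1.64661)–(-0.913473, -0.3773, -1.4724)  len=0.5638
  (v18,v22,v19) [+-+] → (-0.913473, -0.3773, -1.4724)–(-1.24481, -0.3773, -1.01632)  len=0.5637
  (v19,v22,v23) [+--] → (-1.24481, -0.3773, -1.01632)–(-1.5746, -0.3773, -0.5624)  len=0.5611
  (v19,v23,v20) [+-+] → (-1.5746, -0.3773, -0.5624)–(-1.5746, -0.3773, 0.21565)  len=0.7781
  (v20,v23,v24) [+--] → (-1.5746, -0.3773, 0.21565)–(-1.5746, -0.3773, 0.5624)  len=0.3467
  (v20,v24,v21) [+-+] → (-1.5746, -0.3773, 0.5624)–(-1.11731, -0.3773, 1.19187)  len=0.7780
  (v21,v24,v25) [+--] → (-1.11731, -0.3773, 1.19187)–(-0.913473, -0.3773, 1.4724)  len=0.3468
  (v21,v25,v5) [+-+] → (-0.913473, -0.3773, 1.4724)–(-0.3773, -0.3773, 1.64661)  len=0.5638
  (v22,v0,v26) [-+-] → (-0.3773, -0.3773, -1.64661)–(0, -0.3773, -1.69741)  len=0.3807
  (v25,v29,v5) [--+] → (0, -0.3773, 1.69741)–(-0.3773, -0.3773, 1.64661)  len=0.3807
  (v26,v0,v30) [-+-] → (0, -0.3773, -1.69741)–(0.3773, -0.3773, -1.64661)  len=0.3807
  (v29,v33,v5) [--+] → (0.3773, -0.3773, 1.64661)–(0, -0.3773, 1.69741)  len=0.3807
  (v30,v0,v1) [-++] → (0.3773, -0.3773, -1.64661)–(0.913473, -0.3773, -1.4724)  len=0.5638
  (v30,v1,v31) [-+-] → (0.913473, -0.3773, -1.4724)–(1.11731, -0.3773, -1.19187)  len=0.3468
  (v31,v1,v2) [-++] → (1.11731, -0.3773, -1.19187)–(1.5746, -0.3773, -0.5624)  len=0.7780
  (v31,v2,v32) [-+-] → (1.5746, -0.3773, -0.5624)–(1.5746, -0.3773, -0.21565)  len=0.3467
  (v32,v2,v3) [-++] → (1.5746, -0.3773, -0.21565)–(1.5746, -0.3773, 0.5624)  len=0.7781
  (v32,v3,v33) [-+-] → (1.5746, -0.3773, 0.5624)–(1.24481, -0.3773, 1.01632)  len=0.5611
  (v33,v3,v4) [-++] → (1.24481, -0.3773, 1.01632)–(0.913473, -0.3773, 1.4724)  len=0.5637
  (v33,v4,v5) [-++] → (0.913473, -0.3773, 1.4724)–(0.3773, -0.3773, 1.64661)  len=0.5638

Chained into 1 loop(s):
  loop 1: 20 segments, perimeter = 10.5267
Total perimeter = 10.527


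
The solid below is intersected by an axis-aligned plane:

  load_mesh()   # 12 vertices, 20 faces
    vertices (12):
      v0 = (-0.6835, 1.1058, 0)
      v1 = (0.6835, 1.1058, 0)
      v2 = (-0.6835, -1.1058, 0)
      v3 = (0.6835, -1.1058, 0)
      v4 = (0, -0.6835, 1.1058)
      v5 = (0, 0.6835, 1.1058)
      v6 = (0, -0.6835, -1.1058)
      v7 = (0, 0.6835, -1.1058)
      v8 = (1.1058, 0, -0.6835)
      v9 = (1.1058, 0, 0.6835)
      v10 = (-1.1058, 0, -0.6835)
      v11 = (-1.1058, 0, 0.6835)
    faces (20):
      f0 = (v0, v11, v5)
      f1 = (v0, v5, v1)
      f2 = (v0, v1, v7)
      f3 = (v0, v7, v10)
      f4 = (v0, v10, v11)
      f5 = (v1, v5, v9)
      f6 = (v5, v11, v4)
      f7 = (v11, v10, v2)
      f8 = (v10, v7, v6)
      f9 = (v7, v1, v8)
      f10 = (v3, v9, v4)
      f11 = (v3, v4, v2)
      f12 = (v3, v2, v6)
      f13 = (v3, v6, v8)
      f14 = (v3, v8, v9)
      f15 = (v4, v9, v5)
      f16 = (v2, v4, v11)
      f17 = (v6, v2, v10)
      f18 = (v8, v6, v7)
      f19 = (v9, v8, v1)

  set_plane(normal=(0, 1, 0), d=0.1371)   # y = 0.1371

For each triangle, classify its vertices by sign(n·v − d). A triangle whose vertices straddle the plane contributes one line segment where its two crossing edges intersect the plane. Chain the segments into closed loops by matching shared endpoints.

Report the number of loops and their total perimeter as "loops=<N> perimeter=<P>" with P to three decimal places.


Straddling triangles (10 of 20):
  (v0,v11,v5) [+-+] → (-1.05344, 0.1371, 0.598758)–(-0.883993, 0.1371, 0.768207)  len=0.2396
  (v0,v7,v10) [++-] → (-0.883993, 0.1371, -0.768207)–(-1.05344, 0.1371, -0.598758)  len=0.2396
  (v0,v10,v11) [+--] → (-1.05344, 0.1371, -0.598758)–(-1.05344, 0.1371, 0.598758)  len=1.1975
  (v1,v5,v9) [++-] → (0.883993, 0.1371, 0.768207)–(1.05344, 0.1371, 0.598758)  len=0.2396
  (v5,v11,v4) [+--] → (-0.883993, 0.1371, 0.768207)–(0, 0.1371, 1.1058)  len=0.9463
  (v10,v7,v6) [-+-] → (-0.883993, 0.1371, -0.768207)–(0, 0.1371, -1.1058)  len=0.9463
  (v7,v1,v8) [++-] → (1.05344, 0.1371, -0.598758)–(0.883993, 0.1371, -0.768207)  len=0.2396
  (v4,v9,v5) [--+] → (0.883993, 0.1371, 0.768207)–(0, 0.1371, 1.1058)  len=0.9463
  (v8,v6,v7) [--+] → (0, 0.1371, -1.1058)–(0.883993, 0.1371, -0.768207)  len=0.9463
  (v9,v8,v1) [--+] → (1.05344, 0.1371, -0.598758)–(1.05344, 0.1371, 0.598758)  len=1.1975

Chained into 1 loop(s):
  loop 1: 10 segments, perimeter = 7.1386
Total perimeter = 7.139

loops=1 perimeter=7.139


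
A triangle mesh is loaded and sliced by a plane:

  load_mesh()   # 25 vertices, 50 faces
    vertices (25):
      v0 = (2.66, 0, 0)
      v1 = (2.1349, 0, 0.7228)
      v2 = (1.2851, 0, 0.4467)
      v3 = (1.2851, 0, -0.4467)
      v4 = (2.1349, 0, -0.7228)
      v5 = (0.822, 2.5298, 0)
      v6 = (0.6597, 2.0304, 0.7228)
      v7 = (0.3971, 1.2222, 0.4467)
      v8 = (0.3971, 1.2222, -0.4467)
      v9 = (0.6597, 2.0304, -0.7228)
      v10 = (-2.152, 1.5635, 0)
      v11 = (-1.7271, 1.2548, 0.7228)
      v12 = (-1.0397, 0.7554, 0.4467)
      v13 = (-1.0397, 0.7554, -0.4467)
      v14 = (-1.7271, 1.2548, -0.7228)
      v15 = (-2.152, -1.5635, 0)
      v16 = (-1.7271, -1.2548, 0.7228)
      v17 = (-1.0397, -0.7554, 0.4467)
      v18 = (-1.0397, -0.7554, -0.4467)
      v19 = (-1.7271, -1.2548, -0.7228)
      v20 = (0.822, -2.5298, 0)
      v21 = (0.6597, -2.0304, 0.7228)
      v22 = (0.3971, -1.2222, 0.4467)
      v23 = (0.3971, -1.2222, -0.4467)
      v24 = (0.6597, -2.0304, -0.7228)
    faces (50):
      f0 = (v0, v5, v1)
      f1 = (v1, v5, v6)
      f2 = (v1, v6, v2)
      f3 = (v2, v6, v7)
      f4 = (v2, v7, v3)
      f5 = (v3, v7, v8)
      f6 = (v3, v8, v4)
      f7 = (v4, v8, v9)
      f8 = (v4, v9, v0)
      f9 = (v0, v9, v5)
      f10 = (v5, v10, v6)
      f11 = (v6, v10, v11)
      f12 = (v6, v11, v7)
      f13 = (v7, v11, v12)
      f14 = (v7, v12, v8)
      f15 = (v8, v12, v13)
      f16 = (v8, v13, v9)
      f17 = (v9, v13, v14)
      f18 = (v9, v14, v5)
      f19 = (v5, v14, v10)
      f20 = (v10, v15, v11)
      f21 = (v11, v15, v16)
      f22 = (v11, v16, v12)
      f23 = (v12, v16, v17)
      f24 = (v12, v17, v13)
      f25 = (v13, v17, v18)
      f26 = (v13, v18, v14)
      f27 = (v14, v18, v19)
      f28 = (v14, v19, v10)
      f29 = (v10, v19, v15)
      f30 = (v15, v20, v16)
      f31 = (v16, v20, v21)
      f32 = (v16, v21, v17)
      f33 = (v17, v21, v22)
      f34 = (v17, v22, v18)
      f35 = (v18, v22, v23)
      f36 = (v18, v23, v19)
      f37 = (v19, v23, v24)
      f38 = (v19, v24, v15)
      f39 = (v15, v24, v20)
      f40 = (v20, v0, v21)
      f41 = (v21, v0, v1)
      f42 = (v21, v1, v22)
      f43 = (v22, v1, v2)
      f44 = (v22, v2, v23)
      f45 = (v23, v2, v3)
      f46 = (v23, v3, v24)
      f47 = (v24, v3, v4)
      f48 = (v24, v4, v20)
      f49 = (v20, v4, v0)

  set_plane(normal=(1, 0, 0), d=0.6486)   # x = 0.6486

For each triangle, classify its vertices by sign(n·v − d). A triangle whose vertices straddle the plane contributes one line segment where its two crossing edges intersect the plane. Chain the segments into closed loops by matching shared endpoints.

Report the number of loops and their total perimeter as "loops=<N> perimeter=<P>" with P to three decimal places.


loops=2 perimeter=9.920

Straddling triangles (24 of 50):
  (v2,v6,v7) [++-] → (0.6486, 1.99624, 0.711129)–(0.6486, 0.876048, 0.4467)  len=1.1510
  (v2,v7,v3) [+-+] → (0.6486, 0.876048, 0.4467)–(0.6486, 0.876048, 0.193671)  len=0.2530
  (v3,v7,v8) [+--] → (0.6486, 0.876048, 0.193671)–(0.6486, 0.876048, -0.4467)  len=0.6404
  (v3,v8,v4) [+-+] → (0.6486, 0.876048, -0.4467)–(0.6486, 1.04532, -0.486658)  len=0.1739
  (v4,v8,v9) [+-+] → (0.6486, 1.04532, -0.486658)–(0.6486, 1.99624, -0.711129)  len=0.9771
  (v5,v10,v6) [+-+] → (0.6486, 2.47346, 0)–(0.6486, 2.02856, 0.719947)  len=0.8463
  (v6,v10,v11) [+--] → (0.6486, 2.02856, 0.719947)–(0.6486, 2.02679, 0.7228)  len=0.0034
  (v6,v11,v7) [+--] → (0.6486, 2.02679, 0.7228)–(0.6486, 1.99624, 0.711129)  len=0.0327
  (v8,v13,v9) [--+] → (0.6486, 2.02207, -0.720997)–(0.6486, 1.99624, -0.711129)  len=0.0277
  (v9,v13,v14) [+--] → (0.6486, 2.02207, -0.720997)–(0.6486, 2.02679, -0.7228)  len=0.0051
  (v9,v14,v5) [+-+] → (0.6486, 2.02679, -0.7228)–(0.6486, 2.44307, -0.0491678)  len=0.7919
  (v5,v14,v10) [+--] → (0.6486, 2.44307, -0.0491678)–(0.6486, 2.47346, 0)  len=0.0578
  (v15,v20,v16) [-+-] → (0.6486, -2.47346, 0)–(0.6486, -2.44307, 0.0491678)  len=0.0578
  (v16,v20,v21) [-++] → (0.6486, -2.44307, 0.0491678)–(0.6486, -2.02679, 0.7228)  len=0.7919
  (v16,v21,v17) [-+-] → (0.6486, -2.02679, 0.7228)–(0.6486, -2.02207, 0.720997)  len=0.0051
  (v17,v21,v22) [-+-] → (0.6486, -2.02207, 0.720997)–(0.6486, -1.99624, 0.711129)  len=0.0277
  (v19,v23,v24) [--+] → (0.6486, -1.99624, -0.711129)–(0.6486, -2.02679, -0.7228)  len=0.0327
  (v19,v24,v15) [-+-] → (0.6486, -2.02679, -0.7228)–(0.6486, -2.02856, -0.719947)  len=0.0034
  (v15,v24,v20) [-++] → (0.6486, -2.02856, -0.719947)–(0.6486, -2.47346, 0)  len=0.8463
  (v21,v1,v22) [++-] → (0.6486, -1.04532, 0.486658)–(0.6486, -1.99624, 0.711129)  len=0.9771
  (v22,v1,v2) [-++] → (0.6486, -1.04532, 0.486658)–(0.6486, -0.876048, 0.4467)  len=0.1739
  (v22,v2,v23) [-+-] → (0.6486, -0.876048, 0.4467)–(0.6486, -0.876048, -0.193671)  len=0.6404
  (v23,v2,v3) [-++] → (0.6486, -0.876048, -0.193671)–(0.6486, -0.876048, -0.4467)  len=0.2530
  (v23,v3,v24) [-++] → (0.6486, -0.876048, -0.4467)–(0.6486, -1.99624, -0.711129)  len=1.1510

Chained into 2 loop(s):
  loop 1: 12 segments, perimeter = 4.9601
  loop 2: 12 segments, perimeter = 4.9601
Total perimeter = 9.920


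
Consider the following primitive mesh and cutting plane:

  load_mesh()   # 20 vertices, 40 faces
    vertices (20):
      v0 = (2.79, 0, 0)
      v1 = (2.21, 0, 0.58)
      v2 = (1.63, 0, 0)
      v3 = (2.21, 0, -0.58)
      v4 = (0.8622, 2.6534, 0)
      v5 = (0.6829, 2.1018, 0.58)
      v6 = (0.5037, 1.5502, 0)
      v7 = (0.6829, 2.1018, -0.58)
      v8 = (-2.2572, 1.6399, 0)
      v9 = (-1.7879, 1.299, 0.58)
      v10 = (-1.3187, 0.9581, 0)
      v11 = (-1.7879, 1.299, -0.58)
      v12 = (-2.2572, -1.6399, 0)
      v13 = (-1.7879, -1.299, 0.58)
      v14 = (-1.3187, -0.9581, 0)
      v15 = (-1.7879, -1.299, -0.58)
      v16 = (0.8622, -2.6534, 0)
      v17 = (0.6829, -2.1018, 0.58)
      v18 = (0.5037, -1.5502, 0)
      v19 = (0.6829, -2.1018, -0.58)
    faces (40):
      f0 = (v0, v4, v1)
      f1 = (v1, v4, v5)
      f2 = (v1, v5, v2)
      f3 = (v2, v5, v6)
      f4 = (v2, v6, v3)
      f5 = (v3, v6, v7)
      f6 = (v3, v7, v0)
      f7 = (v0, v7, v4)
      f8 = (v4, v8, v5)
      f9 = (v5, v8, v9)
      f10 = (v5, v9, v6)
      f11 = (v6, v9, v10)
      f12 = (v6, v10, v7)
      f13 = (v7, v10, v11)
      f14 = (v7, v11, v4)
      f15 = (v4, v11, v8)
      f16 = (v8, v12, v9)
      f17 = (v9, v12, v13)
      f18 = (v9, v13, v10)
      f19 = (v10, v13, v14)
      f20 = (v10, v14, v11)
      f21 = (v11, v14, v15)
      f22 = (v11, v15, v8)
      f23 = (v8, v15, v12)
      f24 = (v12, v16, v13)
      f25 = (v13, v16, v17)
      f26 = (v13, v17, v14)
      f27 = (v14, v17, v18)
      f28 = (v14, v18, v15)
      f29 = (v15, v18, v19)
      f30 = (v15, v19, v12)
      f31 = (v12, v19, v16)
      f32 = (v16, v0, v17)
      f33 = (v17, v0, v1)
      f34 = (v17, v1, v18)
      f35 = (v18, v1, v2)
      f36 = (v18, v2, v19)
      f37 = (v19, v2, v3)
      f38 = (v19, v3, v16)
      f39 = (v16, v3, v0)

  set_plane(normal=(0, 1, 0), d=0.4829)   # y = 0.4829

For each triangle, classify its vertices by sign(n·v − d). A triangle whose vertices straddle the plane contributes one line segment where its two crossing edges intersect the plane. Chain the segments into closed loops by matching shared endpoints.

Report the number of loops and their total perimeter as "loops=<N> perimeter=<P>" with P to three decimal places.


loops=2 perimeter=6.265

Straddling triangles (16 of 40):
  (v0,v4,v1) [-+-] → (2.43915, 0.4829, 0)–(1.96471, 0.4829, 0.474444)  len=0.6710
  (v1,v4,v5) [-++] → (1.96471, 0.4829, 0.474444)–(1.85914, 0.4829, 0.58)  len=0.1493
  (v1,v5,v2) [-+-] → (1.85914, 0.4829, 0.58)–(1.4124, 0.4829, 0.133258)  len=0.6318
  (v2,v5,v6) [-++] → (1.4124, 0.4829, 0.133258)–(1.27915, 0.4829, 0)  len=0.1884
  (v2,v6,v3) [-+-] → (1.27915, 0.4829, 0)–(1.67847, 0.4829, -0.399325)  len=0.5647
  (v3,v6,v7) [-++] → (1.67847, 0.4829, -0.399325)–(1.85914, 0.4829, -0.58)  len=0.2555
  (v3,v7,v0) [-+-] → (1.85914, 0.4829, -0.58)–(2.30588, 0.4829, -0.133258)  len=0.6318
  (v0,v7,v4) [-++] → (2.30588, 0.4829, -0.133258)–(2.43915, 0.4829, 0)  len=0.1885
  (v8,v12,v9) [+-+] → (-2.2572, 0.4829, 0)–(-1.91822, 0.4829, 0.41894)  len=0.5389
  (v9,v12,v13) [+--] → (-1.91822, 0.4829, 0.41894)–(-1.7879, 0.4829, 0.58)  len=0.2072
  (v9,v13,v10) [+-+] → (-1.7879, 0.4829, 0.58)–(-1.41748, 0.4829, 0.122111)  len=0.5890
  (v10,v13,v14) [+--] → (-1.41748, 0.4829, 0.122111)–(-1.3187, 0.4829, 0)  len=0.1571
  (v10,v14,v11) [+-+] → (-1.3187, 0.4829, 0)–(-1.61825, 0.4829, -0.370289)  len=0.4763
  (v11,v14,v15) [+--] → (-1.61825, 0.4829, -0.370289)–(-1.7879, 0.4829, -0.58)  len=0.2697
  (v11,v15,v8) [+-+] → (-1.7879, 0.4829, -0.58)–(-2.07244, 0.4829, -0.228337)  len=0.4524
  (v8,v15,v12) [+--] → (-2.07244, 0.4829, -0.228337)–(-2.2572, 0.4829, 0)  len=0.2937

Chained into 2 loop(s):
  loop 1: 8 segments, perimeter = 3.2810
  loop 2: 8 segments, perimeter = 2.9842
Total perimeter = 6.265


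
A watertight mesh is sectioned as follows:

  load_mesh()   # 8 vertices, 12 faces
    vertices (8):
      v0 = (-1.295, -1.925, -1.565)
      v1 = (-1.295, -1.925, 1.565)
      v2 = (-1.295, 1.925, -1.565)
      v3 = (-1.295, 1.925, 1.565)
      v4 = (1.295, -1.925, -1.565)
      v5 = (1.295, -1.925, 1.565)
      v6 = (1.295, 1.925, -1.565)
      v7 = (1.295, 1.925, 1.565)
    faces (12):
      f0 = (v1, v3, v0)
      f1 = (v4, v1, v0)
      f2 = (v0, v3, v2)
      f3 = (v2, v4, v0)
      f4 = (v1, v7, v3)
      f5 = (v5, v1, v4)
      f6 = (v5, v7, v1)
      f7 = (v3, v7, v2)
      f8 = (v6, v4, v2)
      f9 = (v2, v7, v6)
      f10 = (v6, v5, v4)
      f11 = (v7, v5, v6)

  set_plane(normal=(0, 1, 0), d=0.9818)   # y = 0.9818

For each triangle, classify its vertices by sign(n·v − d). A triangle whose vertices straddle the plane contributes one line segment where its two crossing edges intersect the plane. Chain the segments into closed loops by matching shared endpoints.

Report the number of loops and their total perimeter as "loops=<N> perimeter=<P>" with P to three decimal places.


loops=1 perimeter=11.440

Straddling triangles (8 of 12):
  (v1,v3,v0) [-+-] → (-1.295, 0.9818, 1.565)–(-1.295, 0.9818, 0.798191)  len=0.7668
  (v0,v3,v2) [-++] → (-1.295, 0.9818, 0.798191)–(-1.295, 0.9818, -1.565)  len=2.3632
  (v2,v4,v0) [+--] → (-0.660484, 0.9818, -1.565)–(-1.295, 0.9818, -1.565)  len=0.6345
  (v1,v7,v3) [-++] → (0.660484, 0.9818, 1.565)–(-1.295, 0.9818, 1.565)  len=1.9555
  (v5,v7,v1) [-+-] → (1.295, 0.9818, 1.565)–(0.660484, 0.9818, 1.565)  len=0.6345
  (v6,v4,v2) [+-+] → (1.295, 0.9818, -1.565)–(-0.660484, 0.9818, -1.565)  len=1.9555
  (v6,v5,v4) [+--] → (1.295, 0.9818, -0.798191)–(1.295, 0.9818, -1.565)  len=0.7668
  (v7,v5,v6) [+-+] → (1.295, 0.9818, 1.565)–(1.295, 0.9818, -0.798191)  len=2.3632

Chained into 1 loop(s):
  loop 1: 8 segments, perimeter = 11.4400
Total perimeter = 11.440
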